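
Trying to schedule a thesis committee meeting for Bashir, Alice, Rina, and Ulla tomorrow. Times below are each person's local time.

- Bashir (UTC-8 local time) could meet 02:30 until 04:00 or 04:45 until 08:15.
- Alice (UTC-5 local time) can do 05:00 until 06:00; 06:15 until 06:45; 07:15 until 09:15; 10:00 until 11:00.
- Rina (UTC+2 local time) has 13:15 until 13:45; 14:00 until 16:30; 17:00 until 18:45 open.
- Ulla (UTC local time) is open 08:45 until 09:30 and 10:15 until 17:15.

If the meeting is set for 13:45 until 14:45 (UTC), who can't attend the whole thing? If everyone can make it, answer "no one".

Alice, Rina

Bashir in UTC: 10:30-12:00, 12:45-16:15 (add 8h to convert from UTC-8).
Alice in UTC: 10:00-11:00, 11:15-11:45, 12:15-14:15, 15:00-16:00 (add 5h to convert from UTC-5).
Rina in UTC: 11:15-11:45, 12:00-14:30, 15:00-16:45 (subtract 2h to convert from UTC+2).
Ulla in UTC: 08:45-09:30, 10:15-17:15.
Bashir: free for 13:45-14:45. Alice: not fully free for 13:45-14:45. Rina: not fully free for 13:45-14:45. Ulla: free for 13:45-14:45.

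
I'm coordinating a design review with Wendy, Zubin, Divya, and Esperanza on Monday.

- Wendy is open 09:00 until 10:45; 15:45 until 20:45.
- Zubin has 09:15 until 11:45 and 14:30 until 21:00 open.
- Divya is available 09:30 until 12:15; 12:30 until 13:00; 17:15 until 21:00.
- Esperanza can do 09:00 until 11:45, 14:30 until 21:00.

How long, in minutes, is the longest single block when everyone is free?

Wendy ∩ Zubin: 09:15-10:45, 15:45-20:45.
Wendy ∩ Zubin ∩ Divya: 09:30-10:45, 17:15-20:45.
Wendy ∩ Zubin ∩ Divya ∩ Esperanza: 09:30-10:45, 17:15-20:45.
So the common availability across everyone is 09:30-10:45, 17:15-20:45.
The longest is 17:15-20:45 at 210 minutes.

210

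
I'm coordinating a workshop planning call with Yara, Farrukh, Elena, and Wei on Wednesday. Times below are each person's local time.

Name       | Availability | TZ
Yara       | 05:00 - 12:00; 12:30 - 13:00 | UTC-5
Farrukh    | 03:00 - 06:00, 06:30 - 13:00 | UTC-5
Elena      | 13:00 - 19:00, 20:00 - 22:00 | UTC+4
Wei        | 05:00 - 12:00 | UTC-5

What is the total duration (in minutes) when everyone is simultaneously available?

330

Yara in UTC: 10:00-17:00, 17:30-18:00 (add 5h to convert from UTC-5).
Farrukh in UTC: 08:00-11:00, 11:30-18:00 (add 5h to convert from UTC-5).
Elena in UTC: 09:00-15:00, 16:00-18:00 (subtract 4h to convert from UTC+4).
Wei in UTC: 10:00-17:00 (add 5h to convert from UTC-5).
Yara ∩ Farrukh: 10:00-11:00, 11:30-17:00, 17:30-18:00.
Yara ∩ Farrukh ∩ Elena: 10:00-11:00, 11:30-15:00, 16:00-17:00, 17:30-18:00.
Yara ∩ Farrukh ∩ Elena ∩ Wei: 10:00-11:00, 11:30-15:00, 16:00-17:00.
Summing the common windows: 60 + 210 + 60 = 330 minutes.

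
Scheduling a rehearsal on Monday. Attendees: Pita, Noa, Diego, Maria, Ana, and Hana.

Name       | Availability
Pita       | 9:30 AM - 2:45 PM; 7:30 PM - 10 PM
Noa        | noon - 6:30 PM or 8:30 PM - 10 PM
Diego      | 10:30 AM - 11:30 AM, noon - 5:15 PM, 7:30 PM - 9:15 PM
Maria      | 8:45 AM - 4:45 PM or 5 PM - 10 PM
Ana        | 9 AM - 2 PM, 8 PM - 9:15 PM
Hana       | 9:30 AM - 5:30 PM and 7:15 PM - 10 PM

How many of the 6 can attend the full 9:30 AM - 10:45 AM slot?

Pita, Maria, Ana, and Hana can make the full 09:30-10:45 slot — that's 4.

4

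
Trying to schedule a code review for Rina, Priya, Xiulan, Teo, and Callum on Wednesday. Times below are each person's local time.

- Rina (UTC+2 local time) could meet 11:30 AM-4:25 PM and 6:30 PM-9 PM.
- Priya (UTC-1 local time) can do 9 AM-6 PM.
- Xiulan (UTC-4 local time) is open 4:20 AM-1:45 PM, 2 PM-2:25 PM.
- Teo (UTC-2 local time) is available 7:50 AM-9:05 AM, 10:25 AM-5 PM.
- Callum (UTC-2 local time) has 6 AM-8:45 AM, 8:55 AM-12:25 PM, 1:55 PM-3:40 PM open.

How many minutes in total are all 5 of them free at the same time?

Rina in UTC: 09:30-14:25, 16:30-19:00 (subtract 2h to convert from UTC+2).
Priya in UTC: 10:00-19:00 (add 1h to convert from UTC-1).
Xiulan in UTC: 08:20-17:45, 18:00-18:25 (add 4h to convert from UTC-4).
Teo in UTC: 09:50-11:05, 12:25-19:00 (add 2h to convert from UTC-2).
Callum in UTC: 08:00-10:45, 10:55-14:25, 15:55-17:40 (add 2h to convert from UTC-2).
Rina ∩ Priya: 10:00-14:25, 16:30-19:00.
Rina ∩ Priya ∩ Xiulan: 10:00-14:25, 16:30-17:45, 18:00-18:25.
Rina ∩ Priya ∩ Xiulan ∩ Teo: 10:00-11:05, 12:25-14:25, 16:30-17:45, 18:00-18:25.
Rina ∩ Priya ∩ Xiulan ∩ Teo ∩ Callum: 10:00-10:45, 10:55-11:05, 12:25-14:25, 16:30-17:40.
Those are the intersection windows.
Summing the common windows: 45 + 10 + 120 + 70 = 245 minutes.

245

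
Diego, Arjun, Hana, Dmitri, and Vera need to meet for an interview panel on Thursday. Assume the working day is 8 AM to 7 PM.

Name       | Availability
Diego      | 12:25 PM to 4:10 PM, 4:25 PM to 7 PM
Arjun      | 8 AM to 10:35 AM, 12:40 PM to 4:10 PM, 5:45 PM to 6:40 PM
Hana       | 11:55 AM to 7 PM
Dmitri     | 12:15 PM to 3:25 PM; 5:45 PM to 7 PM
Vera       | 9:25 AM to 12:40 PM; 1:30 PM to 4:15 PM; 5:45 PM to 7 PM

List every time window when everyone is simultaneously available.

13:30-15:25, 17:45-18:40

Diego ∩ Arjun: 12:40-16:10, 17:45-18:40.
Diego ∩ Arjun ∩ Hana: 12:40-16:10, 17:45-18:40.
Diego ∩ Arjun ∩ Hana ∩ Dmitri: 12:40-15:25, 17:45-18:40.
Diego ∩ Arjun ∩ Hana ∩ Dmitri ∩ Vera: 13:30-15:25, 17:45-18:40.
Those are the intersection windows.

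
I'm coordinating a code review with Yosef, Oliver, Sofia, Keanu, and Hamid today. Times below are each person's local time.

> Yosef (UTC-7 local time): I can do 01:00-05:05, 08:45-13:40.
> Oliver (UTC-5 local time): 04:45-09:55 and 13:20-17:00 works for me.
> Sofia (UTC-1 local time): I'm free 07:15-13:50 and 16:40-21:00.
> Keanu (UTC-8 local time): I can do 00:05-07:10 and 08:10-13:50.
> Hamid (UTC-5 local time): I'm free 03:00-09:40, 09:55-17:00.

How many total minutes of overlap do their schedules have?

280

Yosef in UTC: 08:00-12:05, 15:45-20:40 (add 7h to convert from UTC-7).
Oliver in UTC: 09:45-14:55, 18:20-22:00 (add 5h to convert from UTC-5).
Sofia in UTC: 08:15-14:50, 17:40-22:00 (add 1h to convert from UTC-1).
Keanu in UTC: 08:05-15:10, 16:10-21:50 (add 8h to convert from UTC-8).
Hamid in UTC: 08:00-14:40, 14:55-22:00 (add 5h to convert from UTC-5).
Yosef ∩ Oliver: 09:45-12:05, 18:20-20:40.
Yosef ∩ Oliver ∩ Sofia: 09:45-12:05, 18:20-20:40.
Yosef ∩ Oliver ∩ Sofia ∩ Keanu: 09:45-12:05, 18:20-20:40.
Yosef ∩ Oliver ∩ Sofia ∩ Keanu ∩ Hamid: 09:45-12:05, 18:20-20:40.
Those are the intersection windows.
Summing the common windows: 140 + 140 = 280 minutes.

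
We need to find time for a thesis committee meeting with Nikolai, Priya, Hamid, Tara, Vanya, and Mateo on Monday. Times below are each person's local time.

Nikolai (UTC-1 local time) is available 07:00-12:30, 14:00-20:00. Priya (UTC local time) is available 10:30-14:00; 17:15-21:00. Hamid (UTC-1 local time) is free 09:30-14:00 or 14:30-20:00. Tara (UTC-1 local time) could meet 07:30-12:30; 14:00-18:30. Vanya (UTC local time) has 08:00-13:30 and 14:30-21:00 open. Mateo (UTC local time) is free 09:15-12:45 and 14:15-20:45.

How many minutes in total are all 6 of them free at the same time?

Nikolai in UTC: 08:00-13:30, 15:00-21:00 (add 1h to convert from UTC-1).
Priya in UTC: 10:30-14:00, 17:15-21:00.
Hamid in UTC: 10:30-15:00, 15:30-21:00 (add 1h to convert from UTC-1).
Tara in UTC: 08:30-13:30, 15:00-19:30 (add 1h to convert from UTC-1).
Vanya in UTC: 08:00-13:30, 14:30-21:00.
Mateo in UTC: 09:15-12:45, 14:15-20:45.
Nikolai ∩ Priya: 10:30-13:30, 17:15-21:00.
Nikolai ∩ Priya ∩ Hamid: 10:30-13:30, 17:15-21:00.
Nikolai ∩ Priya ∩ Hamid ∩ Tara: 10:30-13:30, 17:15-19:30.
Nikolai ∩ Priya ∩ Hamid ∩ Tara ∩ Vanya: 10:30-13:30, 17:15-19:30.
Nikolai ∩ Priya ∩ Hamid ∩ Tara ∩ Vanya ∩ Mateo: 10:30-12:45, 17:15-19:30.
Summing the common windows: 135 + 135 = 270 minutes.

270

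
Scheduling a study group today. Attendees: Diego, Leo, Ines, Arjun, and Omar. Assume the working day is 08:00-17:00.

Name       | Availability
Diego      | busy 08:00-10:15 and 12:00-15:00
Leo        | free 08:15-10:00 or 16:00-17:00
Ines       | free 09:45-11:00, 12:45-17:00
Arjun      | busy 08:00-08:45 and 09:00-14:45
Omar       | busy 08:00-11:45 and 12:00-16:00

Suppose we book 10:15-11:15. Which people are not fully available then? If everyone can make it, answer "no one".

Diego free: 10:15-12:00, 15:00-17:00 (invert busy blocks within the working day).
Leo free: 08:15-10:00, 16:00-17:00.
Ines free: 09:45-11:00, 12:45-17:00.
Arjun free: 08:45-09:00, 14:45-17:00 (invert busy blocks within the working day).
Omar free: 11:45-12:00, 16:00-17:00 (invert busy blocks within the working day).
Diego: free for 10:15-11:15. Leo: not fully free for 10:15-11:15. Ines: not fully free for 10:15-11:15. Arjun: not fully free for 10:15-11:15. Omar: not fully free for 10:15-11:15.

Arjun, Ines, Leo, Omar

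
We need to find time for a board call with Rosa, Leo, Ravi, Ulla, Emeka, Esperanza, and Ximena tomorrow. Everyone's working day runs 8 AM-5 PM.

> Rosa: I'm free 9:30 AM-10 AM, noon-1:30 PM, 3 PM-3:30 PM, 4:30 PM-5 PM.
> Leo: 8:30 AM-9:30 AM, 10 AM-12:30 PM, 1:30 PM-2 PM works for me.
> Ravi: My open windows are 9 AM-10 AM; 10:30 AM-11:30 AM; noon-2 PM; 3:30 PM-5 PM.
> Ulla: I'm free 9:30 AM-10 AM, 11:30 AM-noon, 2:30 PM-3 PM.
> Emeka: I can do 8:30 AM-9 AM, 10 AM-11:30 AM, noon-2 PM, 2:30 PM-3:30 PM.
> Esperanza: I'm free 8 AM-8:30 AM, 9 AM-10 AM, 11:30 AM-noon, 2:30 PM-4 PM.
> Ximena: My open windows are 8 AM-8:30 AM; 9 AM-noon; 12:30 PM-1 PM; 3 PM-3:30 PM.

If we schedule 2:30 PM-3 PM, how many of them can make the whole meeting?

3

Ulla, Emeka, and Esperanza can make the full 14:30-15:00 slot — that's 3.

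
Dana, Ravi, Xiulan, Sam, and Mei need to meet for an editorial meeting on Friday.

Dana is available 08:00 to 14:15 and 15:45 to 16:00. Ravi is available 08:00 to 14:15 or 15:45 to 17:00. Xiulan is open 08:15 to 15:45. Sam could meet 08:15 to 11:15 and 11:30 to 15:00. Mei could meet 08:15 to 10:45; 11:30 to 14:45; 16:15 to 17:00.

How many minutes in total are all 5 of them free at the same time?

Dana ∩ Ravi: 08:00-14:15, 15:45-16:00.
Dana ∩ Ravi ∩ Xiulan: 08:15-14:15.
Dana ∩ Ravi ∩ Xiulan ∩ Sam: 08:15-11:15, 11:30-14:15.
Dana ∩ Ravi ∩ Xiulan ∩ Sam ∩ Mei: 08:15-10:45, 11:30-14:15.
Summing the common windows: 150 + 165 = 315 minutes.

315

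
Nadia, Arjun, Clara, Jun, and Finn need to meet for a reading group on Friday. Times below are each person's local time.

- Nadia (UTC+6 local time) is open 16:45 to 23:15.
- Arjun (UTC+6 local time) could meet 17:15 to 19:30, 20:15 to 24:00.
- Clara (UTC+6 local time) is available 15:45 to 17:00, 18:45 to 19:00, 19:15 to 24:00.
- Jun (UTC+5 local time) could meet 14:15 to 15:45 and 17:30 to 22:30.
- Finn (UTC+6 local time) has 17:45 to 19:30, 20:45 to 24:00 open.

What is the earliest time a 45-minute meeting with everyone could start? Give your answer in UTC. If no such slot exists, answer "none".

Nadia in UTC: 10:45-17:15 (subtract 6h to convert from UTC+6).
Arjun in UTC: 11:15-13:30, 14:15-18:00 (subtract 6h to convert from UTC+6).
Clara in UTC: 09:45-11:00, 12:45-13:00, 13:15-18:00 (subtract 6h to convert from UTC+6).
Jun in UTC: 09:15-10:45, 12:30-17:30 (subtract 5h to convert from UTC+5).
Finn in UTC: 11:45-13:30, 14:45-18:00 (subtract 6h to convert from UTC+6).
Nadia ∩ Arjun: 11:15-13:30, 14:15-17:15.
Nadia ∩ Arjun ∩ Clara: 12:45-13:00, 13:15-13:30, 14:15-17:15.
Nadia ∩ Arjun ∩ Clara ∩ Jun: 12:45-13:00, 13:15-13:30, 14:15-17:15.
Nadia ∩ Arjun ∩ Clara ∩ Jun ∩ Finn: 12:45-13:00, 13:15-13:30, 14:45-17:15.
The first common window of at least 45 minutes is 14:45-17:15, so the earliest start is 14:45.

14:45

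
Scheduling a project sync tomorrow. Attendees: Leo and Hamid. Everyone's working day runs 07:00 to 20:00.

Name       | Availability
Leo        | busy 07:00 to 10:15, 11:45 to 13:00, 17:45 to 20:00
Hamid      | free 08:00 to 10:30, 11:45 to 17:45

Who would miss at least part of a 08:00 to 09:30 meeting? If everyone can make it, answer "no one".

Leo free: 10:15-11:45, 13:00-17:45 (invert busy blocks within the working day).
Hamid free: 08:00-10:30, 11:45-17:45.
Leo: not fully free for 08:00-09:30. Hamid: free for 08:00-09:30.

Leo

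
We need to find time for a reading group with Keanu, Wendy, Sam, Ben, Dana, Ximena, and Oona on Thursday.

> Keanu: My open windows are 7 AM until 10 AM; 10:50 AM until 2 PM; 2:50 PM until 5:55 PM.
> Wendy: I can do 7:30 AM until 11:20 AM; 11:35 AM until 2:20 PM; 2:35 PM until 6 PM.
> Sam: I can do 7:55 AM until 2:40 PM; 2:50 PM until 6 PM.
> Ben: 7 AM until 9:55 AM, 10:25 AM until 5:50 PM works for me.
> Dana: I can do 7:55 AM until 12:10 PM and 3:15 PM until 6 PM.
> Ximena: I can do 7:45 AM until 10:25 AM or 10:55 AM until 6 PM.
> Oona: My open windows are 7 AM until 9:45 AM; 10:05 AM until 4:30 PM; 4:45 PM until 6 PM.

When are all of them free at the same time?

07:55-09:45, 10:55-11:20, 11:35-12:10, 15:15-16:30, 16:45-17:50

Keanu ∩ Wendy: 07:30-10:00, 10:50-11:20, 11:35-14:00, 14:50-17:55.
Keanu ∩ Wendy ∩ Sam: 07:55-10:00, 10:50-11:20, 11:35-14:00, 14:50-17:55.
Keanu ∩ Wendy ∩ Sam ∩ Ben: 07:55-09:55, 10:50-11:20, 11:35-14:00, 14:50-17:50.
Keanu ∩ Wendy ∩ Sam ∩ Ben ∩ Dana: 07:55-09:55, 10:50-11:20, 11:35-12:10, 15:15-17:50.
Keanu ∩ Wendy ∩ Sam ∩ Ben ∩ Dana ∩ Ximena: 07:55-09:55, 10:55-11:20, 11:35-12:10, 15:15-17:50.
Keanu ∩ Wendy ∩ Sam ∩ Ben ∩ Dana ∩ Ximena ∩ Oona: 07:55-09:45, 10:55-11:20, 11:35-12:10, 15:15-16:30, 16:45-17:50.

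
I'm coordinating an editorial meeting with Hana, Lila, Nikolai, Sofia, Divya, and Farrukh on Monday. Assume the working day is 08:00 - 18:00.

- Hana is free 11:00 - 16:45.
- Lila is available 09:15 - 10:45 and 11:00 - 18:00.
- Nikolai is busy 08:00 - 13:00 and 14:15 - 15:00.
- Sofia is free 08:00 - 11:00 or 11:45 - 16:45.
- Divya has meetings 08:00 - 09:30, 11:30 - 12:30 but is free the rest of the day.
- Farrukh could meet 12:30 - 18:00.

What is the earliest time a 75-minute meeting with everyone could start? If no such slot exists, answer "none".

Hana free: 11:00-16:45.
Lila free: 09:15-10:45, 11:00-18:00.
Nikolai free: 13:00-14:15, 15:00-18:00 (invert busy blocks within the working day).
Sofia free: 08:00-11:00, 11:45-16:45.
Divya free: 09:30-11:30, 12:30-18:00 (invert busy blocks within the working day).
Farrukh free: 12:30-18:00.
Hana ∩ Lila: 11:00-16:45.
Hana ∩ Lila ∩ Nikolai: 13:00-14:15, 15:00-16:45.
Hana ∩ Lila ∩ Nikolai ∩ Sofia: 13:00-14:15, 15:00-16:45.
Hana ∩ Lila ∩ Nikolai ∩ Sofia ∩ Divya: 13:00-14:15, 15:00-16:45.
Hana ∩ Lila ∩ Nikolai ∩ Sofia ∩ Divya ∩ Farrukh: 13:00-14:15, 15:00-16:45.
The first common window of at least 75 minutes is 13:00-14:15, so the earliest start is 13:00.

13:00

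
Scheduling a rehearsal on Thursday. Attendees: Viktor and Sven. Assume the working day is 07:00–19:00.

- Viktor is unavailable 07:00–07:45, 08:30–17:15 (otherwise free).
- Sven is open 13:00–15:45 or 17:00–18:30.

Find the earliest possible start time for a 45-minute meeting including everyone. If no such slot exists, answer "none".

17:15

Viktor free: 07:45-08:30, 17:15-19:00 (invert busy blocks within the working day).
Sven free: 13:00-15:45, 17:00-18:30.
Viktor ∩ Sven: 17:15-18:30.
So the common availability across everyone is 17:15-18:30.
The first common window of at least 45 minutes is 17:15-18:30, so the earliest start is 17:15.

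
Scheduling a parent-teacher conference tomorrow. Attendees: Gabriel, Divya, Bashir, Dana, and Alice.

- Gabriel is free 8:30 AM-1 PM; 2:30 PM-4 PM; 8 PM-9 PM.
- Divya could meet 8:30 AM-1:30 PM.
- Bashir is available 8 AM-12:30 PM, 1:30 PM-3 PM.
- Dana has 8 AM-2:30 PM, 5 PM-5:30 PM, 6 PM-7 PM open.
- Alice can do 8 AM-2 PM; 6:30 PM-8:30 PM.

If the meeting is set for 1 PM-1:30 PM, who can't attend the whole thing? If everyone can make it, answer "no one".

Gabriel: not fully free for 13:00-13:30. Divya: free for 13:00-13:30. Bashir: not fully free for 13:00-13:30. Dana: free for 13:00-13:30. Alice: free for 13:00-13:30.

Bashir, Gabriel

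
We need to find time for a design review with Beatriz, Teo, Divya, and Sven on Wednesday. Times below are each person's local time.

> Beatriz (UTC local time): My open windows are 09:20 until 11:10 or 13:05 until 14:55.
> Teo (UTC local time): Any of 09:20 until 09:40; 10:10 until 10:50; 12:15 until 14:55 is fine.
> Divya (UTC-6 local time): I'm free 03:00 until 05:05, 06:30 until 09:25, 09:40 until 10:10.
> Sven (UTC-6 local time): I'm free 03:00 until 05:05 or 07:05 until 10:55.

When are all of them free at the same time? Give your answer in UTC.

09:20-09:40, 10:10-10:50, 13:05-14:55

Beatriz in UTC: 09:20-11:10, 13:05-14:55.
Teo in UTC: 09:20-09:40, 10:10-10:50, 12:15-14:55.
Divya in UTC: 09:00-11:05, 12:30-15:25, 15:40-16:10 (add 6h to convert from UTC-6).
Sven in UTC: 09:00-11:05, 13:05-16:55 (add 6h to convert from UTC-6).
Beatriz ∩ Teo: 09:20-09:40, 10:10-10:50, 13:05-14:55.
Beatriz ∩ Teo ∩ Divya: 09:20-09:40, 10:10-10:50, 13:05-14:55.
Beatriz ∩ Teo ∩ Divya ∩ Sven: 09:20-09:40, 10:10-10:50, 13:05-14:55.
Those are the intersection windows.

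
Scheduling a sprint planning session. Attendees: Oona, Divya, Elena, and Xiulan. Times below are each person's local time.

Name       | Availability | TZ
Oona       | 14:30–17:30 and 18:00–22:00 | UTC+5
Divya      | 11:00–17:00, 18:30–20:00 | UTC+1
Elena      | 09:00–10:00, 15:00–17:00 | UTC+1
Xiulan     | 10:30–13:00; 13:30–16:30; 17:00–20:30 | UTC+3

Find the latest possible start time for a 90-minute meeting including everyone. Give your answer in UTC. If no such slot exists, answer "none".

14:30

Oona in UTC: 09:30-12:30, 13:00-17:00 (subtract 5h to convert from UTC+5).
Divya in UTC: 10:00-16:00, 17:30-19:00 (subtract 1h to convert from UTC+1).
Elena in UTC: 08:00-09:00, 14:00-16:00 (subtract 1h to convert from UTC+1).
Xiulan in UTC: 07:30-10:00, 10:30-13:30, 14:00-17:30 (subtract 3h to convert from UTC+3).
Oona ∩ Divya: 10:00-12:30, 13:00-16:00.
Oona ∩ Divya ∩ Elena: 14:00-16:00.
Oona ∩ Divya ∩ Elena ∩ Xiulan: 14:00-16:00.
Those are the intersection windows.
The last common window of at least 90 minutes is 14:00-16:00; a 90-minute meeting can start as late as 14:30 and still end by 16:00.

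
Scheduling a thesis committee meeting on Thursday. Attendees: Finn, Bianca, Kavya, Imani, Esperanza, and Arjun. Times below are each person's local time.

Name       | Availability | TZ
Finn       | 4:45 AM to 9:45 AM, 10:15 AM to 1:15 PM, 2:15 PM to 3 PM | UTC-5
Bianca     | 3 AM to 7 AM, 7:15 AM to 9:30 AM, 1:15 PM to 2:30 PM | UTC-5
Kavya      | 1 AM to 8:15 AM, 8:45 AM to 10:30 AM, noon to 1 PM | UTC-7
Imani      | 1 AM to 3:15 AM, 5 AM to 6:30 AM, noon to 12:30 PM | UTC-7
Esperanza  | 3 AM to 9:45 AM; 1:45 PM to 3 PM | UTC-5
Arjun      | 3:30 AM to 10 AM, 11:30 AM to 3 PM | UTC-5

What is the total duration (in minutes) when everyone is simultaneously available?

120

Finn in UTC: 09:45-14:45, 15:15-18:15, 19:15-20:00 (add 5h to convert from UTC-5).
Bianca in UTC: 08:00-12:00, 12:15-14:30, 18:15-19:30 (add 5h to convert from UTC-5).
Kavya in UTC: 08:00-15:15, 15:45-17:30, 19:00-20:00 (add 7h to convert from UTC-7).
Imani in UTC: 08:00-10:15, 12:00-13:30, 19:00-19:30 (add 7h to convert from UTC-7).
Esperanza in UTC: 08:00-14:45, 18:45-20:00 (add 5h to convert from UTC-5).
Arjun in UTC: 08:30-15:00, 16:30-20:00 (add 5h to convert from UTC-5).
Finn ∩ Bianca: 09:45-12:00, 12:15-14:30, 19:15-19:30.
Finn ∩ Bianca ∩ Kavya: 09:45-12:00, 12:15-14:30, 19:15-19:30.
Finn ∩ Bianca ∩ Kavya ∩ Imani: 09:45-10:15, 12:15-13:30, 19:15-19:30.
Finn ∩ Bianca ∩ Kavya ∩ Imani ∩ Esperanza: 09:45-10:15, 12:15-13:30, 19:15-19:30.
Finn ∩ Bianca ∩ Kavya ∩ Imani ∩ Esperanza ∩ Arjun: 09:45-10:15, 12:15-13:30, 19:15-19:30.
So the common availability across everyone is 09:45-10:15, 12:15-13:30, 19:15-19:30.
Summing the common windows: 30 + 75 + 15 = 120 minutes.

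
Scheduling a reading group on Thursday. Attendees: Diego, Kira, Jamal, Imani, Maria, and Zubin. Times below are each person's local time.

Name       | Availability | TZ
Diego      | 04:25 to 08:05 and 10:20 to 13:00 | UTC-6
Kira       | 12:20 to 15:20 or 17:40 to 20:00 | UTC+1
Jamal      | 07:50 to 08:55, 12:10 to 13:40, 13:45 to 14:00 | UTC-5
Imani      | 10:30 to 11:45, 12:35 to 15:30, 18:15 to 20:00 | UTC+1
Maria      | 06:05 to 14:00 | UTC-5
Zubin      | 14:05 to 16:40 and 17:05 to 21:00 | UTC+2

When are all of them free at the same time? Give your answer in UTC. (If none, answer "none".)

Diego in UTC: 10:25-14:05, 16:20-19:00 (add 6h to convert from UTC-6).
Kira in UTC: 11:20-14:20, 16:40-19:00 (subtract 1h to convert from UTC+1).
Jamal in UTC: 12:50-13:55, 17:10-18:40, 18:45-19:00 (add 5h to convert from UTC-5).
Imani in UTC: 09:30-10:45, 11:35-14:30, 17:15-19:00 (subtract 1h to convert from UTC+1).
Maria in UTC: 11:05-19:00 (add 5h to convert from UTC-5).
Zubin in UTC: 12:05-14:40, 15:05-19:00 (subtract 2h to convert from UTC+2).
Diego ∩ Kira: 11:20-14:05, 16:40-19:00.
Diego ∩ Kira ∩ Jamal: 12:50-13:55, 17:10-18:40, 18:45-19:00.
Diego ∩ Kira ∩ Jamal ∩ Imani: 12:50-13:55, 17:15-18:40, 18:45-19:00.
Diego ∩ Kira ∩ Jamal ∩ Imani ∩ Maria: 12:50-13:55, 17:15-18:40, 18:45-19:00.
Diego ∩ Kira ∩ Jamal ∩ Imani ∩ Maria ∩ Zubin: 12:50-13:55, 17:15-18:40, 18:45-19:00.

12:50-13:55, 17:15-18:40, 18:45-19:00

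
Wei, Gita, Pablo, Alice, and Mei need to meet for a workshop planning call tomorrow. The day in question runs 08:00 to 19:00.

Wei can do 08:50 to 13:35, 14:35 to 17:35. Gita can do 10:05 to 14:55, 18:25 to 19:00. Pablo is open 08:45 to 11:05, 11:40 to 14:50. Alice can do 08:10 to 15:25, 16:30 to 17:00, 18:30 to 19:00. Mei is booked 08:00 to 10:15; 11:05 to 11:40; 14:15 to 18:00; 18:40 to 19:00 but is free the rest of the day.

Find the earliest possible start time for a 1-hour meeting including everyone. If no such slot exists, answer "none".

Wei free: 08:50-13:35, 14:35-17:35.
Gita free: 10:05-14:55, 18:25-19:00.
Pablo free: 08:45-11:05, 11:40-14:50.
Alice free: 08:10-15:25, 16:30-17:00, 18:30-19:00.
Mei free: 10:15-11:05, 11:40-14:15, 18:00-18:40 (invert busy blocks within the working day).
Wei ∩ Gita: 10:05-13:35, 14:35-14:55.
Wei ∩ Gita ∩ Pablo: 10:05-11:05, 11:40-13:35, 14:35-14:50.
Wei ∩ Gita ∩ Pablo ∩ Alice: 10:05-11:05, 11:40-13:35, 14:35-14:50.
Wei ∩ Gita ∩ Pablo ∩ Alice ∩ Mei: 10:15-11:05, 11:40-13:35.
The first common window of at least 60 minutes is 11:40-13:35, so the earliest start is 11:40.

11:40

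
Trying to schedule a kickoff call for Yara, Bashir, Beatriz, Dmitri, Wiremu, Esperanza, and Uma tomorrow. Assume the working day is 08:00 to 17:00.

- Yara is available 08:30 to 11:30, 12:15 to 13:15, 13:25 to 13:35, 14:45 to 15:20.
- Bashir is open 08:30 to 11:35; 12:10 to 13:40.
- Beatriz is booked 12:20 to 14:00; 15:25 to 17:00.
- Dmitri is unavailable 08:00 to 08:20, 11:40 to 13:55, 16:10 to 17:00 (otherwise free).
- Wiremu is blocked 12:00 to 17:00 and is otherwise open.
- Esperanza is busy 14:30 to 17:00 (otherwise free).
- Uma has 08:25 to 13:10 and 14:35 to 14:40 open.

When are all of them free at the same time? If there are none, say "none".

Yara free: 08:30-11:30, 12:15-13:15, 13:25-13:35, 14:45-15:20.
Bashir free: 08:30-11:35, 12:10-13:40.
Beatriz free: 08:00-12:20, 14:00-15:25 (invert busy blocks within the working day).
Dmitri free: 08:20-11:40, 13:55-16:10 (invert busy blocks within the working day).
Wiremu free: 08:00-12:00 (invert busy blocks within the working day).
Esperanza free: 08:00-14:30 (invert busy blocks within the working day).
Uma free: 08:25-13:10, 14:35-14:40.
Yara ∩ Bashir: 08:30-11:30, 12:15-13:15, 13:25-13:35.
Yara ∩ Bashir ∩ Beatriz: 08:30-11:30, 12:15-12:20.
Yara ∩ Bashir ∩ Beatriz ∩ Dmitri: 08:30-11:30.
Yara ∩ Bashir ∩ Beatriz ∩ Dmitri ∩ Wiremu: 08:30-11:30.
Yara ∩ Bashir ∩ Beatriz ∩ Dmitri ∩ Wiremu ∩ Esperanza: 08:30-11:30.
Yara ∩ Bashir ∩ Beatriz ∩ Dmitri ∩ Wiremu ∩ Esperanza ∩ Uma: 08:30-11:30.

08:30-11:30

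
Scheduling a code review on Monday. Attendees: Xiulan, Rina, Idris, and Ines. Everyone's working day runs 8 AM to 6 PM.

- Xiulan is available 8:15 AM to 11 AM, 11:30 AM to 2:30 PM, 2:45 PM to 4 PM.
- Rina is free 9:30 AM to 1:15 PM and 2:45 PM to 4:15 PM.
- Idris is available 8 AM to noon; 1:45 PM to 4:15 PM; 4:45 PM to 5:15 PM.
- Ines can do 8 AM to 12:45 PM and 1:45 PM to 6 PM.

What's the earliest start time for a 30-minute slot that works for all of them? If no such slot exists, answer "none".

Xiulan ∩ Rina: 09:30-11:00, 11:30-13:15, 14:45-16:00.
Xiulan ∩ Rina ∩ Idris: 09:30-11:00, 11:30-12:00, 14:45-16:00.
Xiulan ∩ Rina ∩ Idris ∩ Ines: 09:30-11:00, 11:30-12:00, 14:45-16:00.
The first common window of at least 30 minutes is 09:30-11:00, so the earliest start is 09:30.

09:30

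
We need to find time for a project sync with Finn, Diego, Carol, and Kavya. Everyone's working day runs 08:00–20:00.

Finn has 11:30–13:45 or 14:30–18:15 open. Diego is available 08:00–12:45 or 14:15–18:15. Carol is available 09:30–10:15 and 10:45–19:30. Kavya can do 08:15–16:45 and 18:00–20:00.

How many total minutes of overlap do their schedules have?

Finn ∩ Diego: 11:30-12:45, 14:30-18:15.
Finn ∩ Diego ∩ Carol: 11:30-12:45, 14:30-18:15.
Finn ∩ Diego ∩ Carol ∩ Kavya: 11:30-12:45, 14:30-16:45, 18:00-18:15.
So the common availability across everyone is 11:30-12:45, 14:30-16:45, 18:00-18:15.
Summing the common windows: 75 + 135 + 15 = 225 minutes.

225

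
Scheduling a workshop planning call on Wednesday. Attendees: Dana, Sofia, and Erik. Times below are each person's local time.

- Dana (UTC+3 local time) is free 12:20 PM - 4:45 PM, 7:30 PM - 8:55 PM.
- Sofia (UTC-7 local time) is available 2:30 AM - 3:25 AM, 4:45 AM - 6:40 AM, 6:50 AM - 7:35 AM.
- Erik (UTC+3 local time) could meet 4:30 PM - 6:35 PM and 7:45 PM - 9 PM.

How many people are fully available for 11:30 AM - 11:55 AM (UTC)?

Dana in UTC: 09:20-13:45, 16:30-17:55 (subtract 3h to convert from UTC+3).
Sofia in UTC: 09:30-10:25, 11:45-13:40, 13:50-14:35 (add 7h to convert from UTC-7).
Erik in UTC: 13:30-15:35, 16:45-18:00 (subtract 3h to convert from UTC+3).
Dana can make the full 11:30-11:55 slot — that's 1.

1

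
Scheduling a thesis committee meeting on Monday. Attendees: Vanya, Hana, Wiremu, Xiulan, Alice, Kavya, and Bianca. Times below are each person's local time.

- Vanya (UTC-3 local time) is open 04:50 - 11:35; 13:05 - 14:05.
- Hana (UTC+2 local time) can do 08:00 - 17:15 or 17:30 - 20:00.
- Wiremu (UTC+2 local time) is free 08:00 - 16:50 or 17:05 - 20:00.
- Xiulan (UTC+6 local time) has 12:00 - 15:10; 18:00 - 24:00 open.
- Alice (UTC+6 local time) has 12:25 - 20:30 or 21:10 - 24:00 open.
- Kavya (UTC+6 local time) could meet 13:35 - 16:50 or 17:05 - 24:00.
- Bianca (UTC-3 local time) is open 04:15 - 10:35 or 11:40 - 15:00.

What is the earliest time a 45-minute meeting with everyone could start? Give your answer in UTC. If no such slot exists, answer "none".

Vanya in UTC: 07:50-14:35, 16:05-17:05 (add 3h to convert from UTC-3).
Hana in UTC: 06:00-15:15, 15:30-18:00 (subtract 2h to convert from UTC+2).
Wiremu in UTC: 06:00-14:50, 15:05-18:00 (subtract 2h to convert from UTC+2).
Xiulan in UTC: 06:00-09:10, 12:00-18:00 (subtract 6h to convert from UTC+6).
Alice in UTC: 06:25-14:30, 15:10-18:00 (subtract 6h to convert from UTC+6).
Kavya in UTC: 07:35-10:50, 11:05-18:00 (subtract 6h to convert from UTC+6).
Bianca in UTC: 07:15-13:35, 14:40-18:00 (add 3h to convert from UTC-3).
Vanya ∩ Hana: 07:50-14:35, 16:05-17:05.
Vanya ∩ Hana ∩ Wiremu: 07:50-14:35, 16:05-17:05.
Vanya ∩ Hana ∩ Wiremu ∩ Xiulan: 07:50-09:10, 12:00-14:35, 16:05-17:05.
Vanya ∩ Hana ∩ Wiremu ∩ Xiulan ∩ Alice: 07:50-09:10, 12:00-14:30, 16:05-17:05.
Vanya ∩ Hana ∩ Wiremu ∩ Xiulan ∩ Alice ∩ Kavya: 07:50-09:10, 12:00-14:30, 16:05-17:05.
Vanya ∩ Hana ∩ Wiremu ∩ Xiulan ∩ Alice ∩ Kavya ∩ Bianca: 07:50-09:10, 12:00-13:35, 16:05-17:05.
Those are the intersection windows.
The first common window of at least 45 minutes is 07:50-09:10, so the earliest start is 07:50.

07:50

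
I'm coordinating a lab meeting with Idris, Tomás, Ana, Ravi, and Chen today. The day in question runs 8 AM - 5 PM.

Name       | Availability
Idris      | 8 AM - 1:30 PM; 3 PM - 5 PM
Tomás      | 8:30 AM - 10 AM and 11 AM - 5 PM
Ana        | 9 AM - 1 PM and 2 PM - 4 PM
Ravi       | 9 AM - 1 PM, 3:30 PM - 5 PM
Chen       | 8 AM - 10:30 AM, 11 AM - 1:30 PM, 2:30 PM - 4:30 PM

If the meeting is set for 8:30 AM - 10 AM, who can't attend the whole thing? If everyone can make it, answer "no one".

Ana, Ravi

Idris: free for 08:30-10:00. Tomás: free for 08:30-10:00. Ana: not fully free for 08:30-10:00. Ravi: not fully free for 08:30-10:00. Chen: free for 08:30-10:00.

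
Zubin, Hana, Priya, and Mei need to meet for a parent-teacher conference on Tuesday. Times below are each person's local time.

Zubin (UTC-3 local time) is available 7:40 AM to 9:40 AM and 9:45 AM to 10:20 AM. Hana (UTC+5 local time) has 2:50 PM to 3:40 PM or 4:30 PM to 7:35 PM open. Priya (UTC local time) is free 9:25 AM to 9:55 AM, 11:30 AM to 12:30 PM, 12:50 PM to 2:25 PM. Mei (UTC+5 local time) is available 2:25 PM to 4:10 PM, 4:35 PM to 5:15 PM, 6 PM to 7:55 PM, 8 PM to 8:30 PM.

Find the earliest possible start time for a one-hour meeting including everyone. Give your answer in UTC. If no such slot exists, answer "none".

none

Zubin in UTC: 10:40-12:40, 12:45-13:20 (add 3h to convert from UTC-3).
Hana in UTC: 09:50-10:40, 11:30-14:35 (subtract 5h to convert from UTC+5).
Priya in UTC: 09:25-09:55, 11:30-12:30, 12:50-14:25.
Mei in UTC: 09:25-11:10, 11:35-12:15, 13:00-14:55, 15:00-15:30 (subtract 5h to convert from UTC+5).
Zubin ∩ Hana: 11:30-12:40, 12:45-13:20.
Zubin ∩ Hana ∩ Priya: 11:30-12:30, 12:50-13:20.
Zubin ∩ Hana ∩ Priya ∩ Mei: 11:35-12:15, 13:00-13:20.
No common window is at least 60 minutes long.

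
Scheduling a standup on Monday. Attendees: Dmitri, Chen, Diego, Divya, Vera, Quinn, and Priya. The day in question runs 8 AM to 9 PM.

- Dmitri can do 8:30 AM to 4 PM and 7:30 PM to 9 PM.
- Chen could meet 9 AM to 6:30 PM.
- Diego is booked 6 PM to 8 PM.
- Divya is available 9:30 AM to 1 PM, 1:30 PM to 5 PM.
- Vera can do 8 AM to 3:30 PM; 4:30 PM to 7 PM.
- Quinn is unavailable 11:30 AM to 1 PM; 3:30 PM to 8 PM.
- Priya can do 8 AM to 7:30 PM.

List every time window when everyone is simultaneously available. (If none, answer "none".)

Dmitri free: 08:30-16:00, 19:30-21:00.
Chen free: 09:00-18:30.
Diego free: 08:00-18:00, 20:00-21:00 (invert busy blocks within the working day).
Divya free: 09:30-13:00, 13:30-17:00.
Vera free: 08:00-15:30, 16:30-19:00.
Quinn free: 08:00-11:30, 13:00-15:30, 20:00-21:00 (invert busy blocks within the working day).
Priya free: 08:00-19:30.
Dmitri ∩ Chen: 09:00-16:00.
Dmitri ∩ Chen ∩ Diego: 09:00-16:00.
Dmitri ∩ Chen ∩ Diego ∩ Divya: 09:30-13:00, 13:30-16:00.
Dmitri ∩ Chen ∩ Diego ∩ Divya ∩ Vera: 09:30-13:00, 13:30-15:30.
Dmitri ∩ Chen ∩ Diego ∩ Divya ∩ Vera ∩ Quinn: 09:30-11:30, 13:30-15:30.
Dmitri ∩ Chen ∩ Diego ∩ Divya ∩ Vera ∩ Quinn ∩ Priya: 09:30-11:30, 13:30-15:30.

09:30-11:30, 13:30-15:30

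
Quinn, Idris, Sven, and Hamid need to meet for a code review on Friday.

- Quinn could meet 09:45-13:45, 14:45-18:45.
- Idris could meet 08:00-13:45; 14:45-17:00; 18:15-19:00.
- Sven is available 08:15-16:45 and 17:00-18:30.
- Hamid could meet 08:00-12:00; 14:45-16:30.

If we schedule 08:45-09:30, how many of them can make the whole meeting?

3

Idris, Sven, and Hamid can make the full 08:45-09:30 slot — that's 3.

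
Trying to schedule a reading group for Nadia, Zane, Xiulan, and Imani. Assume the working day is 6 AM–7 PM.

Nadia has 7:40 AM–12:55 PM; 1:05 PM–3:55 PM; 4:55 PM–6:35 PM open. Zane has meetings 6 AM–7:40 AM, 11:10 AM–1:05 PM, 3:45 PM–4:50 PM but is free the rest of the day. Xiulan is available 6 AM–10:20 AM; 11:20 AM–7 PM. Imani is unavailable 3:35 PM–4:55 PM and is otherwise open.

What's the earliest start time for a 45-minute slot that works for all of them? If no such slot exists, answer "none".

Nadia free: 07:40-12:55, 13:05-15:55, 16:55-18:35.
Zane free: 07:40-11:10, 13:05-15:45, 16:50-19:00 (invert busy blocks within the working day).
Xiulan free: 06:00-10:20, 11:20-19:00.
Imani free: 06:00-15:35, 16:55-19:00 (invert busy blocks within the working day).
Nadia ∩ Zane: 07:40-11:10, 13:05-15:45, 16:55-18:35.
Nadia ∩ Zane ∩ Xiulan: 07:40-10:20, 13:05-15:45, 16:55-18:35.
Nadia ∩ Zane ∩ Xiulan ∩ Imani: 07:40-10:20, 13:05-15:35, 16:55-18:35.
The first common window of at least 45 minutes is 07:40-10:20, so the earliest start is 07:40.

07:40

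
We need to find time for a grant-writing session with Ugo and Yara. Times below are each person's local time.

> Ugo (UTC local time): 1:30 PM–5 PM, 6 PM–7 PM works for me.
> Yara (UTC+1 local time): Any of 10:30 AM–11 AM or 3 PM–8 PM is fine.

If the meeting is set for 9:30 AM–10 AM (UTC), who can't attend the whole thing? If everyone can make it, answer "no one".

Ugo in UTC: 13:30-17:00, 18:00-19:00.
Yara in UTC: 09:30-10:00, 14:00-19:00 (subtract 1h to convert from UTC+1).
Ugo: not fully free for 09:30-10:00. Yara: free for 09:30-10:00.

Ugo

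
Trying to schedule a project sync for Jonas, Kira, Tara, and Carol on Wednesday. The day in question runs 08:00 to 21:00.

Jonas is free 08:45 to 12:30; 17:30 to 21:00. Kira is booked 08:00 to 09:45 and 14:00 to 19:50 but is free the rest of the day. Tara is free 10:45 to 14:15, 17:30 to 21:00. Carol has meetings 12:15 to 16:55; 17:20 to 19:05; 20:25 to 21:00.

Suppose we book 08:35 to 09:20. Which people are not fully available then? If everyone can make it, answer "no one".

Jonas, Kira, Tara

Jonas free: 08:45-12:30, 17:30-21:00.
Kira free: 09:45-14:00, 19:50-21:00 (invert busy blocks within the working day).
Tara free: 10:45-14:15, 17:30-21:00.
Carol free: 08:00-12:15, 16:55-17:20, 19:05-20:25 (invert busy blocks within the working day).
Jonas: not fully free for 08:35-09:20. Kira: not fully free for 08:35-09:20. Tara: not fully free for 08:35-09:20. Carol: free for 08:35-09:20.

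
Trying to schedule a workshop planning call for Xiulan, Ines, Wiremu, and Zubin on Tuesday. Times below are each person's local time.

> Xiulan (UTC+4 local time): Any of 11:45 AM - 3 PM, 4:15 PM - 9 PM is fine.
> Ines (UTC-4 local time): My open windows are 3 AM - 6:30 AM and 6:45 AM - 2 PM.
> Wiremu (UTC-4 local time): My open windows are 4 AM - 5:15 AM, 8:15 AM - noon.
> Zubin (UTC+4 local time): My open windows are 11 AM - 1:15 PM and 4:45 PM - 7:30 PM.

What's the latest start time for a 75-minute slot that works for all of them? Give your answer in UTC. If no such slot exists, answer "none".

Xiulan in UTC: 07:45-11:00, 12:15-17:00 (subtract 4h to convert from UTC+4).
Ines in UTC: 07:00-10:30, 10:45-18:00 (add 4h to convert from UTC-4).
Wiremu in UTC: 08:00-09:15, 12:15-16:00 (add 4h to convert from UTC-4).
Zubin in UTC: 07:00-09:15, 12:45-15:30 (subtract 4h to convert from UTC+4).
Xiulan ∩ Ines: 07:45-10:30, 10:45-11:00, 12:15-17:00.
Xiulan ∩ Ines ∩ Wiremu: 08:00-09:15, 12:15-16:00.
Xiulan ∩ Ines ∩ Wiremu ∩ Zubin: 08:00-09:15, 12:45-15:30.
The last common window of at least 75 minutes is 12:45-15:30; a 75-minute meeting can start as late as 14:15 and still end by 15:30.

14:15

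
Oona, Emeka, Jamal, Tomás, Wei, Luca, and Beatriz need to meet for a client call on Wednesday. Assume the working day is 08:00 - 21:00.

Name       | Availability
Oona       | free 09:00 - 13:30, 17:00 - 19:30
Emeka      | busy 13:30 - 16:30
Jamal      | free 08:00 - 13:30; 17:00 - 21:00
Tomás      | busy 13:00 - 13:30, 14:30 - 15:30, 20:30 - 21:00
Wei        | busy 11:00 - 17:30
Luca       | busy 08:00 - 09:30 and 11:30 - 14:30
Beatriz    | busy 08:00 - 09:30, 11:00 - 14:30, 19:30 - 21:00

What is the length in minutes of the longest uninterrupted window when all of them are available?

120

Oona free: 09:00-13:30, 17:00-19:30.
Emeka free: 08:00-13:30, 16:30-21:00 (invert busy blocks within the working day).
Jamal free: 08:00-13:30, 17:00-21:00.
Tomás free: 08:00-13:00, 13:30-14:30, 15:30-20:30 (invert busy blocks within the working day).
Wei free: 08:00-11:00, 17:30-21:00 (invert busy blocks within the working day).
Luca free: 09:30-11:30, 14:30-21:00 (invert busy blocks within the working day).
Beatriz free: 09:30-11:00, 14:30-19:30 (invert busy blocks within the working day).
Oona ∩ Emeka: 09:00-13:30, 17:00-19:30.
Oona ∩ Emeka ∩ Jamal: 09:00-13:30, 17:00-19:30.
Oona ∩ Emeka ∩ Jamal ∩ Tomás: 09:00-13:00, 17:00-19:30.
Oona ∩ Emeka ∩ Jamal ∩ Tomás ∩ Wei: 09:00-11:00, 17:30-19:30.
Oona ∩ Emeka ∩ Jamal ∩ Tomás ∩ Wei ∩ Luca: 09:30-11:00, 17:30-19:30.
Oona ∩ Emeka ∩ Jamal ∩ Tomás ∩ Wei ∩ Luca ∩ Beatriz: 09:30-11:00, 17:30-19:30.
The longest is 17:30-19:30 at 120 minutes.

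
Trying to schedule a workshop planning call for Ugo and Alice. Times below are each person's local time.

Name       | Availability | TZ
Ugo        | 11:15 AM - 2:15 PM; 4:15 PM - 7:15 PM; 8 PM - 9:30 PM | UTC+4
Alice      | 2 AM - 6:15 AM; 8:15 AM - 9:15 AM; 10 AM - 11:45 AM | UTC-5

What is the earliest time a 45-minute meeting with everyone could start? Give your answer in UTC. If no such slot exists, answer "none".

07:15

Ugo in UTC: 07:15-10:15, 12:15-15:15, 16:00-17:30 (subtract 4h to convert from UTC+4).
Alice in UTC: 07:00-11:15, 13:15-14:15, 15:00-16:45 (add 5h to convert from UTC-5).
Ugo ∩ Alice: 07:15-10:15, 13:15-14:15, 15:00-15:15, 16:00-16:45.
The first common window of at least 45 minutes is 07:15-10:15, so the earliest start is 07:15.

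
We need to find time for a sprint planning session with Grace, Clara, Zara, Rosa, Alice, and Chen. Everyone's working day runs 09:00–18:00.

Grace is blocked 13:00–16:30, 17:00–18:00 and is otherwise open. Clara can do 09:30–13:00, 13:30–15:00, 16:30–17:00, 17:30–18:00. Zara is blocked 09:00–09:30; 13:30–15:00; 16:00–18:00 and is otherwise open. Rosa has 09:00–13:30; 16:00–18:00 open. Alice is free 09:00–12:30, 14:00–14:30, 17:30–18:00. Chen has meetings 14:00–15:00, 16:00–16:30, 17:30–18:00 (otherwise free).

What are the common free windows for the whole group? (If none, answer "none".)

09:30-12:30

Grace free: 09:00-13:00, 16:30-17:00 (invert busy blocks within the working day).
Clara free: 09:30-13:00, 13:30-15:00, 16:30-17:00, 17:30-18:00.
Zara free: 09:30-13:30, 15:00-16:00 (invert busy blocks within the working day).
Rosa free: 09:00-13:30, 16:00-18:00.
Alice free: 09:00-12:30, 14:00-14:30, 17:30-18:00.
Chen free: 09:00-14:00, 15:00-16:00, 16:30-17:30 (invert busy blocks within the working day).
Grace ∩ Clara: 09:30-13:00, 16:30-17:00.
Grace ∩ Clara ∩ Zara: 09:30-13:00.
Grace ∩ Clara ∩ Zara ∩ Rosa: 09:30-13:00.
Grace ∩ Clara ∩ Zara ∩ Rosa ∩ Alice: 09:30-12:30.
Grace ∩ Clara ∩ Zara ∩ Rosa ∩ Alice ∩ Chen: 09:30-12:30.
So the common availability across everyone is 09:30-12:30.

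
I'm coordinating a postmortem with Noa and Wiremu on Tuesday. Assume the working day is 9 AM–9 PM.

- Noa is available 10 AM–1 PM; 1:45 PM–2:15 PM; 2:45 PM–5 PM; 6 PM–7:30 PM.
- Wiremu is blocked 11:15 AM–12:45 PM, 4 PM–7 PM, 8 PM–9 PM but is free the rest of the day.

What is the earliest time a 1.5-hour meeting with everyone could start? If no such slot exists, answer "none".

Noa free: 10:00-13:00, 13:45-14:15, 14:45-17:00, 18:00-19:30.
Wiremu free: 09:00-11:15, 12:45-16:00, 19:00-20:00 (invert busy blocks within the working day).
Noa ∩ Wiremu: 10:00-11:15, 12:45-13:00, 13:45-14:15, 14:45-16:00, 19:00-19:30.
No common window is at least 90 minutes long.

none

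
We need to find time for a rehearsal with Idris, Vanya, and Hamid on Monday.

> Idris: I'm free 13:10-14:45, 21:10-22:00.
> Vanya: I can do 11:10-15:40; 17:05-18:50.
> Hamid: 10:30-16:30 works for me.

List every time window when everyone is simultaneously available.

13:10-14:45

Idris ∩ Vanya: 13:10-14:45.
Idris ∩ Vanya ∩ Hamid: 13:10-14:45.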